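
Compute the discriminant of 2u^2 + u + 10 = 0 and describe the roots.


D = b^2 - 4ac = (1)^2 - 4(2)(10) = 1 - 80 = -79
Since D < 0: two complex conjugate roots (no real roots)


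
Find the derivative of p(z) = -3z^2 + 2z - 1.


Apply the power rule term by term:
  d/dz(-3z^2) = -6z
  d/dz(2z) = 2
  d/dz(-1) = 0
p'(z) = -6z + 2


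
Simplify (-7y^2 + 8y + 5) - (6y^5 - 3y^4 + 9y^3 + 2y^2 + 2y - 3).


Distribute the minus sign:
  (-7y^2 + 8y + 5)
- (6y^5 - 3y^4 + 9y^3 + 2y^2 + 2y - 3)
Negate second polynomial: -6y^5 + 3y^4 - 9y^3 - 2y^2 - 2y + 3
Add: -6y^5 + 3y^4 - 9y^3 - 9y^2 + 6y + 8


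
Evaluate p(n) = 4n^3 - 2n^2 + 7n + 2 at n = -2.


Using direct substitution:
  4 * (-2)^3 = -32
  -2 * (-2)^2 = -8
  7 * (-2)^1 = -14
  constant: 2
Sum = -32 - 8 - 14 + 2 = -52


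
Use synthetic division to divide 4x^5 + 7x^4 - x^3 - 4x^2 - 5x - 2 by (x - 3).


Synthetic division with c = 3. Coefficients: 4, 7, -1, -4, -5, -2
Bring down 4.
  4 * 3 = 12; 12 + 7 = 19
  19 * 3 = 57; 57 - 1 = 56
  56 * 3 = 168; 168 - 4 = 164
  164 * 3 = 492; 492 - 5 = 487
  487 * 3 = 1461; 1461 - 2 = 1459
Quotient: 4x^4 + 19x^3 + 56x^2 + 164x + 487, Remainder: 1459


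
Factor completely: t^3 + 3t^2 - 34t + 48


Try integer roots (divisors of 48). t=3: p(3)=0.
Divide out (t - 3): quotient is t^2 + 6t - 16.
Factor the quadratic: (t + 8)(t - 2)
Result: (t - 3)(t + 8)(t - 2)


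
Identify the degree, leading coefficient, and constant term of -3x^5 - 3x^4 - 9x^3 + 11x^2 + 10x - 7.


Highest power of x is 5, with coefficient -3. Constant term is -7.
Degree = 5, leading coefficient = -3, constant term = -7


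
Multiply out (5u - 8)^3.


Expand (5u - 8)^3 by repeated multiplication:
  (5u - 8)^2 = 25u^2 - 80u + 64
= 125u^3 - 600u^2 + 960u - 512


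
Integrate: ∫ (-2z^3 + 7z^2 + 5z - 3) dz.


Reverse power rule on each term:
  ∫ -2z^3 dz = -(1/2)z^4
  ∫ 7z^2 dz = (7/3)z^3
  ∫ 5z dz = (5/2)z^2
  ∫ -3 dz = -3z
F(z) = -(1/2)z^4 + (7/3)z^3 + (5/2)z^2 - 3z + C


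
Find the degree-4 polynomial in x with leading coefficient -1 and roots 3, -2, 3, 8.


p(x) = -(x - 3)(x + 2)(x - 3)(x - 8)
Expand: -x^4 + 12x^3 - 29x^2 - 42x + 144


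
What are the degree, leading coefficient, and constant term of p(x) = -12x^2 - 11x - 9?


Highest power of x is 2, with coefficient -12. Constant term is -9.
Degree = 2, leading coefficient = -12, constant term = -9


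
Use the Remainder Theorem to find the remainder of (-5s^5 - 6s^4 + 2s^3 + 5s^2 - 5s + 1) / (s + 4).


By the Remainder Theorem, the remainder equals p(-4):
  -5*(-4)^5 = 5120
  -6*(-4)^4 = -1536
  2*(-4)^3 = -128
  5*(-4)^2 = 80
  -5*(-4)^1 = 20
  constant: 1
Sum: 5120 - 1536 - 128 + 80 + 20 + 1 = 3557


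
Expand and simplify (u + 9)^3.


Expand (u + 9)^3 by repeated multiplication:
  (u + 9)^2 = u^2 + 18u + 81
= u^3 + 27u^2 + 243u + 729


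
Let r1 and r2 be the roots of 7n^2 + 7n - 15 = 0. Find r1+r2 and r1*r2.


For an^2+bn+c=0: sum = -b/a, product = c/a.
a=7, b=7, c=-15
Sum = -(7)/7 = -1
Product = (-15)/7 = -15/7


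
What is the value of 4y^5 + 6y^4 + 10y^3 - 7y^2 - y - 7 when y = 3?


Using direct substitution:
  4 * (3)^5 = 972
  6 * (3)^4 = 486
  10 * (3)^3 = 270
  -7 * (3)^2 = -63
  -1 * (3)^1 = -3
  constant: -7
Sum = 972 + 486 + 270 - 63 - 3 - 7 = 1655


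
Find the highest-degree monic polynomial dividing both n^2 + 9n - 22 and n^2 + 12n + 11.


Factor each:
  n^2 + 9n - 22 = (n + 11)(n - 2)
  n^2 + 12n + 11 = (n + 11)(n + 1)
Common monic factor: n + 11


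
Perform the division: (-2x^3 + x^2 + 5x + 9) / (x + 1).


(-2x^3 + x^2 + 5x + 9) / (x + 1)
Step 1: -2x^2 * (x + 1) = -2x^3 - 2x^2; subtract.
Step 2: 3x * (x + 1) = 3x^2 + 3x; subtract.
Step 3: 2 * (x + 1) = 2x + 2; subtract.
Quotient: -2x^2 + 3x + 2, Remainder: 7


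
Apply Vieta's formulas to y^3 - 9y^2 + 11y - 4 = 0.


Monic cubic y^3+by^2+cy+d=0: sum=-b, pairwise sum=c, product=-d.
b=-9, c=11, d=-4
r1+r2+r3 = 9
r1r2+r1r3+r2r3 = 11
r1r2r3 = 4


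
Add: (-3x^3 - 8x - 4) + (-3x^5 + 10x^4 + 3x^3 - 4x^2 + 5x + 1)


Align terms by degree and add:
  -3x^3 - 8x - 4
  -3x^5 + 10x^4 + 3x^3 - 4x^2 + 5x + 1
= -3x^5 + 10x^4 - 4x^2 - 3x - 3


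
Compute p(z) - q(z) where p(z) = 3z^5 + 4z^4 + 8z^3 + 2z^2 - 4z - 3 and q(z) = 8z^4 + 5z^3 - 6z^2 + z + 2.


Distribute the minus sign:
  (3z^5 + 4z^4 + 8z^3 + 2z^2 - 4z - 3)
- (8z^4 + 5z^3 - 6z^2 + z + 2)
Negate second polynomial: -8z^4 - 5z^3 + 6z^2 - z - 2
Add: 3z^5 - 4z^4 + 3z^3 + 8z^2 - 5z - 5


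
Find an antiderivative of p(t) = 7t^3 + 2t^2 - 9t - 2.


Reverse power rule on each term:
  ∫ 7t^3 dt = (7/4)t^4
  ∫ 2t^2 dt = (2/3)t^3
  ∫ -9t dt = -(9/2)t^2
  ∫ -2 dt = -2t
F(t) = (7/4)t^4 + (2/3)t^3 - (9/2)t^2 - 2t + C


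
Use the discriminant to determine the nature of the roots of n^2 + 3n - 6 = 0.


D = b^2 - 4ac = (3)^2 - 4(1)(-6) = 9 + 24 = 33
Since D > 0: two distinct irrational roots


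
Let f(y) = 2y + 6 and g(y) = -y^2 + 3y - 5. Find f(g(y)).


Substitute g(y) into f:
f(g(y)) = 2*(-y^2 + 3y - 5) + 6
Expand and combine: -2y^2 + 6y - 4


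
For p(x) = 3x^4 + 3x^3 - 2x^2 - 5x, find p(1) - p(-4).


p(1) = -1
p(-4) = 564
p(1) - p(-4) = -1 - 564 = -565


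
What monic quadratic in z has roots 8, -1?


p(z) = (z - 8)(z + 1)
Expand: z^2 - 7z - 8


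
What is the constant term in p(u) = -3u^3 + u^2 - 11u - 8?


Read off the constant term: -8


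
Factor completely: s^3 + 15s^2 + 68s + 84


Try integer roots (divisors of 84). s=-2: p(-2)=0.
Divide out (s + 2): quotient is s^2 + 13s + 42.
Factor the quadratic: (s + 7)(s + 6)
Result: (s + 2)(s + 7)(s + 6)


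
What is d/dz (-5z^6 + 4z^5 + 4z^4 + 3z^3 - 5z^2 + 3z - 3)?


Apply the power rule term by term:
  d/dz(-5z^6) = -30z^5
  d/dz(4z^5) = 20z^4
  d/dz(4z^4) = 16z^3
  d/dz(3z^3) = 9z^2
  d/dz(-5z^2) = -10z
  d/dz(3z) = 3
  d/dz(-3) = 0
p'(z) = -30z^5 + 20z^4 + 16z^3 + 9z^2 - 10z + 3


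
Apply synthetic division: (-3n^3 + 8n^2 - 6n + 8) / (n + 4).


Synthetic division with c = -4. Coefficients: -3, 8, -6, 8
Bring down -3.
  -3 * -4 = 12; 12 + 8 = 20
  20 * -4 = -80; -80 - 6 = -86
  -86 * -4 = 344; 344 + 8 = 352
Quotient: -3n^2 + 20n - 86, Remainder: 352


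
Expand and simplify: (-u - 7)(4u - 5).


Distribute each term of the first polynomial:
  (-u)(4u - 5) = -4u^2 + 5u
  (-7)(4u - 5) = -28u + 35
Sum: -4u^2 - 23u + 35


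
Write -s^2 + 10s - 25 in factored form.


Roots satisfy r1 + r2 = -b/a = 10 and r1*r2 = c/a = 25.
So r1 = 5, r2 = 5.
-s^2 + 10s - 25 = -(s - r1)(s - r2) = -(s - 5)(s - 5)


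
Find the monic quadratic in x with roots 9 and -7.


p(x) = (x - 9)(x + 7)
Expand: x^2 - 2x - 63


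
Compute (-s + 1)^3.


Expand (-s + 1)^3 by repeated multiplication:
  (-s + 1)^2 = s^2 - 2s + 1
= -s^3 + 3s^2 - 3s + 1


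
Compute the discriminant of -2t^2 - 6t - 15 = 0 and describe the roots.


D = b^2 - 4ac = (-6)^2 - 4(-2)(-15) = 36 - 120 = -84
Since D < 0: two complex conjugate roots (no real roots)


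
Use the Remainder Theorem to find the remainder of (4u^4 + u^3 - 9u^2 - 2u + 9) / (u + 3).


By the Remainder Theorem, the remainder equals p(-3):
  4*(-3)^4 = 324
  1*(-3)^3 = -27
  -9*(-3)^2 = -81
  -2*(-3)^1 = 6
  constant: 9
Sum: 324 - 27 - 81 + 6 + 9 = 231


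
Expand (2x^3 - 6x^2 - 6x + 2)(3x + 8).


Distribute each term of the first polynomial:
  (2x^3)(3x + 8) = 6x^4 + 16x^3
  (-6x^2)(3x + 8) = -18x^3 - 48x^2
  (-6x)(3x + 8) = -18x^2 - 48x
  (2)(3x + 8) = 6x + 16
Sum: 6x^4 - 2x^3 - 66x^2 - 42x + 16


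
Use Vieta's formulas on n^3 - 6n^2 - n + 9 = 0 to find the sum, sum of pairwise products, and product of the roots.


Monic cubic n^3+bn^2+cn+d=0: sum=-b, pairwise sum=c, product=-d.
b=-6, c=-1, d=9
r1+r2+r3 = 6
r1r2+r1r3+r2r3 = -1
r1r2r3 = -9


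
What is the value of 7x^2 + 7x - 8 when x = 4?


Using direct substitution:
  7 * (4)^2 = 112
  7 * (4)^1 = 28
  constant: -8
Sum = 112 + 28 - 8 = 132


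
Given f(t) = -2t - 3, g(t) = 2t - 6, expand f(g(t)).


Substitute g(t) into f:
f(g(t)) = -2*(2t - 6) + (-3)
Expand and combine: -4t + 9


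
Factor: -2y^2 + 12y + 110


Roots satisfy r1 + r2 = -b/a = 6 and r1*r2 = c/a = -55.
So r1 = -5, r2 = 11.
-2y^2 + 12y + 110 = -2(y - r1)(y - r2) = -2(y + 5)(y - 11)


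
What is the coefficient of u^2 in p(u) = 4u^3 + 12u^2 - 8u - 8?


Read off the coefficient of u^2: 12


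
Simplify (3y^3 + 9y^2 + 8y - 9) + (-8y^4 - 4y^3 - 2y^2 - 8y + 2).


Align terms by degree and add:
  3y^3 + 9y^2 + 8y - 9
  -8y^4 - 4y^3 - 2y^2 - 8y + 2
= -8y^4 - y^3 + 7y^2 - 7


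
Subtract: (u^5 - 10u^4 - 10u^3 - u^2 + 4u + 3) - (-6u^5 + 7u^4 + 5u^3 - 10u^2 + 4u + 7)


Distribute the minus sign:
  (u^5 - 10u^4 - 10u^3 - u^2 + 4u + 3)
- (-6u^5 + 7u^4 + 5u^3 - 10u^2 + 4u + 7)
Negate second polynomial: 6u^5 - 7u^4 - 5u^3 + 10u^2 - 4u - 7
Add: 7u^5 - 17u^4 - 15u^3 + 9u^2 - 4


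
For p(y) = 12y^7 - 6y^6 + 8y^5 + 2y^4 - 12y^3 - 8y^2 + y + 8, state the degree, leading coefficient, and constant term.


Highest power of y is 7, with coefficient 12. Constant term is 8.
Degree = 7, leading coefficient = 12, constant term = 8


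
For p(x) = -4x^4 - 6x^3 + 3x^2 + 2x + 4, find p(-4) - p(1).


p(-4) = -596
p(1) = -1
p(-4) - p(1) = -596 + 1 = -595


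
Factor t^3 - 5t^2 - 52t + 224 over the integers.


Try integer roots (divisors of 224). t=8: p(8)=0.
Divide out (t - 8): quotient is t^2 + 3t - 28.
Factor the quadratic: (t - 4)(t + 7)
Result: (t - 8)(t - 4)(t + 7)


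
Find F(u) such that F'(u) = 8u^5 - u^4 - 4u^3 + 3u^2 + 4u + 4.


Reverse power rule on each term:
  ∫ 8u^5 du = (4/3)u^6
  ∫ -u^4 du = -(1/5)u^5
  ∫ -4u^3 du = -u^4
  ∫ 3u^2 du = u^3
  ∫ 4u du = 2u^2
  ∫ 4 du = 4u
F(u) = (4/3)u^6 - (1/5)u^5 - u^4 + u^3 + 2u^2 + 4u + C


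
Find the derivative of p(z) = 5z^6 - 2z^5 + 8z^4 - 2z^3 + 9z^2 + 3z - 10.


Apply the power rule term by term:
  d/dz(5z^6) = 30z^5
  d/dz(-2z^5) = -10z^4
  d/dz(8z^4) = 32z^3
  d/dz(-2z^3) = -6z^2
  d/dz(9z^2) = 18z
  d/dz(3z) = 3
  d/dz(-10) = 0
p'(z) = 30z^5 - 10z^4 + 32z^3 - 6z^2 + 18z + 3


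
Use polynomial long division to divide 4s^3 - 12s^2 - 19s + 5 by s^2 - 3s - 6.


(4s^3 - 12s^2 - 19s + 5) / (s^2 - 3s - 6)
Step 1: 4s * (s^2 - 3s - 6) = 4s^3 - 12s^2 - 24s; subtract.
Step 2: 0 * (s^2 - 3s - 6) = 0; subtract.
Quotient: 4s, Remainder: 5s + 5


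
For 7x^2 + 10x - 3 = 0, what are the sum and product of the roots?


For ax^2+bx+c=0: sum = -b/a, product = c/a.
a=7, b=10, c=-3
Sum = -(10)/7 = -10/7
Product = (-3)/7 = -3/7


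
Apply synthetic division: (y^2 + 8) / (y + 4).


Synthetic division with c = -4. Coefficients: 1, 0, 8
Bring down 1.
  1 * -4 = -4; -4 + 0 = -4
  -4 * -4 = 16; 16 + 8 = 24
Quotient: y - 4, Remainder: 24


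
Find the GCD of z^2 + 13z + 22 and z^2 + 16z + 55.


Factor each:
  z^2 + 13z + 22 = (z + 11)(z + 2)
  z^2 + 16z + 55 = (z + 11)(z + 5)
Common monic factor: z + 11


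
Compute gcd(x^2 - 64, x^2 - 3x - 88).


Factor each:
  x^2 - 64 = (x + 8)(x - 8)
  x^2 - 3x - 88 = (x + 8)(x - 11)
Common monic factor: x + 8


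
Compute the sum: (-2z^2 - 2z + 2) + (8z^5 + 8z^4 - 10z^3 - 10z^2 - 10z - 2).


Align terms by degree and add:
  -2z^2 - 2z + 2
+ 8z^5 + 8z^4 - 10z^3 - 10z^2 - 10z - 2
= 8z^5 + 8z^4 - 10z^3 - 12z^2 - 12z


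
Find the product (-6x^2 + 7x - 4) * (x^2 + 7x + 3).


Distribute each term of the first polynomial:
  (-6x^2)(x^2 + 7x + 3) = -6x^4 - 42x^3 - 18x^2
  (7x)(x^2 + 7x + 3) = 7x^3 + 49x^2 + 21x
  (-4)(x^2 + 7x + 3) = -4x^2 - 28x - 12
Sum: -6x^4 - 35x^3 + 27x^2 - 7x - 12


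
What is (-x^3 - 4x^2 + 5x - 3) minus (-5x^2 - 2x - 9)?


Distribute the minus sign:
  (-x^3 - 4x^2 + 5x - 3)
- (-5x^2 - 2x - 9)
Negate second polynomial: 5x^2 + 2x + 9
Add: -x^3 + x^2 + 7x + 6


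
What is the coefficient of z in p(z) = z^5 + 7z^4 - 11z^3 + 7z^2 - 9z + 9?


Read off the coefficient of z: -9


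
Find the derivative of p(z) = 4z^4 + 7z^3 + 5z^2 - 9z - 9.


Apply the power rule term by term:
  d/dz(4z^4) = 16z^3
  d/dz(7z^3) = 21z^2
  d/dz(5z^2) = 10z
  d/dz(-9z) = -9
  d/dz(-9) = 0
p'(z) = 16z^3 + 21z^2 + 10z - 9


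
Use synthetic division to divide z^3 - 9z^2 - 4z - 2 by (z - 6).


Synthetic division with c = 6. Coefficients: 1, -9, -4, -2
Bring down 1.
  1 * 6 = 6; 6 - 9 = -3
  -3 * 6 = -18; -18 - 4 = -22
  -22 * 6 = -132; -132 - 2 = -134
Quotient: z^2 - 3z - 22, Remainder: -134


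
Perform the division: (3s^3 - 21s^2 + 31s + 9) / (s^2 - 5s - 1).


(3s^3 - 21s^2 + 31s + 9) / (s^2 - 5s - 1)
Step 1: 3s * (s^2 - 5s - 1) = 3s^3 - 15s^2 - 3s; subtract.
Step 2: -6 * (s^2 - 5s - 1) = -6s^2 + 30s + 6; subtract.
Quotient: 3s - 6, Remainder: 4s + 3


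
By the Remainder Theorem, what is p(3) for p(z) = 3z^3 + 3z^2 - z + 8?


By the Remainder Theorem, the remainder equals p(3):
  3*(3)^3 = 81
  3*(3)^2 = 27
  -1*(3)^1 = -3
  constant: 8
Sum: 81 + 27 - 3 + 8 = 113


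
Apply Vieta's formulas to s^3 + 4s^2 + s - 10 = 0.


Monic cubic s^3+bs^2+cs+d=0: sum=-b, pairwise sum=c, product=-d.
b=4, c=1, d=-10
r1+r2+r3 = -4
r1r2+r1r3+r2r3 = 1
r1r2r3 = 10


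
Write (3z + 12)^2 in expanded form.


Expand (3z + 12)^2 by repeated multiplication:
= 9z^2 + 72z + 144


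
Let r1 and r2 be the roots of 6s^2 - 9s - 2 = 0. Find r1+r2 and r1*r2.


For as^2+bs+c=0: sum = -b/a, product = c/a.
a=6, b=-9, c=-2
Sum = -(-9)/6 = 3/2
Product = (-2)/6 = -1/3


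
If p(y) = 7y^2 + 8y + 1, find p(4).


Using direct substitution:
  7 * (4)^2 = 112
  8 * (4)^1 = 32
  constant: 1
Sum = 112 + 32 + 1 = 145


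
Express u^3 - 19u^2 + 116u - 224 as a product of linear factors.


Try integer roots (divisors of -224). u=4: p(4)=0.
Divide out (u - 4): quotient is u^2 - 15u + 56.
Factor the quadratic: (u - 7)(u - 8)
Result: (u - 4)(u - 7)(u - 8)


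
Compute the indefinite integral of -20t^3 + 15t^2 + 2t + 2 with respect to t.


Reverse power rule on each term:
  ∫ -20t^3 dt = -5t^4
  ∫ 15t^2 dt = 5t^3
  ∫ 2t dt = t^2
  ∫ 2 dt = 2t
F(t) = -5t^4 + 5t^3 + t^2 + 2t + C


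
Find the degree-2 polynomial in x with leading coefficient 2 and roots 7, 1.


p(x) = 2(x - 7)(x - 1)
Expand: 2x^2 - 16x + 14


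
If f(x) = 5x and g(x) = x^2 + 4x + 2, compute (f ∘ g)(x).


Substitute g(x) into f:
f(g(x)) = 5*(x^2 + 4x + 2)
Expand and combine: 5x^2 + 20x + 10


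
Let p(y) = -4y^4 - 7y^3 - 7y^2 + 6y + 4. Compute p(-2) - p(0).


p(-2) = -44
p(0) = 4
p(-2) - p(0) = -44 - 4 = -48


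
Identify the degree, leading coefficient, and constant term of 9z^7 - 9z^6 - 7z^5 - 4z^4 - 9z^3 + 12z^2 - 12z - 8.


Highest power of z is 7, with coefficient 9. Constant term is -8.
Degree = 7, leading coefficient = 9, constant term = -8


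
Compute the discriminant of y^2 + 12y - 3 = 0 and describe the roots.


D = b^2 - 4ac = (12)^2 - 4(1)(-3) = 144 + 12 = 156
Since D > 0: two distinct irrational roots


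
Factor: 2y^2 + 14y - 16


Roots satisfy r1 + r2 = -b/a = -7 and r1*r2 = c/a = -8.
So r1 = -8, r2 = 1.
2y^2 + 14y - 16 = 2(y - r1)(y - r2) = 2(y + 8)(y - 1)


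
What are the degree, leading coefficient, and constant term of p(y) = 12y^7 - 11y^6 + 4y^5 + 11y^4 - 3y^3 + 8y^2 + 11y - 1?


Highest power of y is 7, with coefficient 12. Constant term is -1.
Degree = 7, leading coefficient = 12, constant term = -1


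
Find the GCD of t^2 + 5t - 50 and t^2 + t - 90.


Factor each:
  t^2 + 5t - 50 = (t + 10)(t - 5)
  t^2 + t - 90 = (t + 10)(t - 9)
Common monic factor: t + 10


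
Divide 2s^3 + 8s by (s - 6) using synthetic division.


Synthetic division with c = 6. Coefficients: 2, 0, 8, 0
Bring down 2.
  2 * 6 = 12; 12 + 0 = 12
  12 * 6 = 72; 72 + 8 = 80
  80 * 6 = 480; 480 + 0 = 480
Quotient: 2s^2 + 12s + 80, Remainder: 480


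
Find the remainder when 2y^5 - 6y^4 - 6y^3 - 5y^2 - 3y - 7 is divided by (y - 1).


By the Remainder Theorem, the remainder equals p(1):
  2*(1)^5 = 2
  -6*(1)^4 = -6
  -6*(1)^3 = -6
  -5*(1)^2 = -5
  -3*(1)^1 = -3
  constant: -7
Sum: 2 - 6 - 6 - 5 - 3 - 7 = -25


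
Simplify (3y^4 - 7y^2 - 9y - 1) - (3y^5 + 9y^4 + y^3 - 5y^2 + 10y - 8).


Distribute the minus sign:
  (3y^4 - 7y^2 - 9y - 1)
- (3y^5 + 9y^4 + y^3 - 5y^2 + 10y - 8)
Negate second polynomial: -3y^5 - 9y^4 - y^3 + 5y^2 - 10y + 8
Add: -3y^5 - 6y^4 - y^3 - 2y^2 - 19y + 7


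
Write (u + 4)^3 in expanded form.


Expand (u + 4)^3 by repeated multiplication:
  (u + 4)^2 = u^2 + 8u + 16
= u^3 + 12u^2 + 48u + 64


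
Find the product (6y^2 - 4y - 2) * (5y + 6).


Distribute each term of the first polynomial:
  (6y^2)(5y + 6) = 30y^3 + 36y^2
  (-4y)(5y + 6) = -20y^2 - 24y
  (-2)(5y + 6) = -10y - 12
Sum: 30y^3 + 16y^2 - 34y - 12


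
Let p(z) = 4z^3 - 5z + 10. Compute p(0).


Using direct substitution:
  4 * (0)^3 = 0
  0 * (0)^2 = 0
  -5 * (0)^1 = 0
  constant: 10
Sum = 0 + 0 + 0 + 10 = 10


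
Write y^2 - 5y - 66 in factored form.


Roots satisfy r1 + r2 = -b/a = 5 and r1*r2 = c/a = -66.
So r1 = -6, r2 = 11.
y^2 - 5y - 66 = (y - r1)(y - r2) = (y + 6)(y - 11)


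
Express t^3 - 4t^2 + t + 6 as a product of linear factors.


Try integer roots (divisors of 6). t=2: p(2)=0.
Divide out (t - 2): quotient is t^2 - 2t - 3.
Factor the quadratic: (t - 3)(t + 1)
Result: (t - 2)(t - 3)(t + 1)


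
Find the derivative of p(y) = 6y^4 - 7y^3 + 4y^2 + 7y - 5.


Apply the power rule term by term:
  d/dy(6y^4) = 24y^3
  d/dy(-7y^3) = -21y^2
  d/dy(4y^2) = 8y
  d/dy(7y) = 7
  d/dy(-5) = 0
p'(y) = 24y^3 - 21y^2 + 8y + 7


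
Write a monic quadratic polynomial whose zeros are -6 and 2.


p(x) = (x + 6)(x - 2)
Expand: x^2 + 4x - 12


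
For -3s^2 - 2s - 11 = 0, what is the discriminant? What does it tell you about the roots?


D = b^2 - 4ac = (-2)^2 - 4(-3)(-11) = 4 - 132 = -128
Since D < 0: two complex conjugate roots (no real roots)


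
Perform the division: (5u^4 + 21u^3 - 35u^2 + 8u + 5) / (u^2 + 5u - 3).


(5u^4 + 21u^3 - 35u^2 + 8u + 5) / (u^2 + 5u - 3)
Step 1: 5u^2 * (u^2 + 5u - 3) = 5u^4 + 25u^3 - 15u^2; subtract.
Step 2: -4u * (u^2 + 5u - 3) = -4u^3 - 20u^2 + 12u; subtract.
Step 3: 0 * (u^2 + 5u - 3) = 0; subtract.
Quotient: 5u^2 - 4u, Remainder: -4u + 5


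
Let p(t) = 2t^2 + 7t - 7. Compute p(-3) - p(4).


p(-3) = -10
p(4) = 53
p(-3) - p(4) = -10 - 53 = -63


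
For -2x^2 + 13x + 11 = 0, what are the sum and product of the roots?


For ax^2+bx+c=0: sum = -b/a, product = c/a.
a=-2, b=13, c=11
Sum = -(13)/-2 = 13/2
Product = (11)/-2 = -11/2


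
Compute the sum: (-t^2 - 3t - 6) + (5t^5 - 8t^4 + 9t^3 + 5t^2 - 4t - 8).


Align terms by degree and add:
  -t^2 - 3t - 6
+ 5t^5 - 8t^4 + 9t^3 + 5t^2 - 4t - 8
= 5t^5 - 8t^4 + 9t^3 + 4t^2 - 7t - 14


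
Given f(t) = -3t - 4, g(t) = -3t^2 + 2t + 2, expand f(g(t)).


Substitute g(t) into f:
f(g(t)) = -3*(-3t^2 + 2t + 2) + (-4)
Expand and combine: 9t^2 - 6t - 10


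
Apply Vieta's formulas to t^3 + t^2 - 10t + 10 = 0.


Monic cubic t^3+bt^2+ct+d=0: sum=-b, pairwise sum=c, product=-d.
b=1, c=-10, d=10
r1+r2+r3 = -1
r1r2+r1r3+r2r3 = -10
r1r2r3 = -10


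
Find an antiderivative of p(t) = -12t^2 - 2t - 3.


Reverse power rule on each term:
  ∫ -12t^2 dt = -4t^3
  ∫ -2t dt = -t^2
  ∫ -3 dt = -3t
F(t) = -4t^3 - t^2 - 3t + C


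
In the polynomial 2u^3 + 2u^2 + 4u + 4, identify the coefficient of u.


Read off the coefficient of u: 4


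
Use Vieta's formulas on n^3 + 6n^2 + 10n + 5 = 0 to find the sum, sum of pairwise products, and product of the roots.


Monic cubic n^3+bn^2+cn+d=0: sum=-b, pairwise sum=c, product=-d.
b=6, c=10, d=5
r1+r2+r3 = -6
r1r2+r1r3+r2r3 = 10
r1r2r3 = -5


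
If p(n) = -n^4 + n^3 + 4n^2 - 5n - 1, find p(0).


Using direct substitution:
  -1 * (0)^4 = 0
  1 * (0)^3 = 0
  4 * (0)^2 = 0
  -5 * (0)^1 = 0
  constant: -1
Sum = 0 + 0 + 0 + 0 - 1 = -1


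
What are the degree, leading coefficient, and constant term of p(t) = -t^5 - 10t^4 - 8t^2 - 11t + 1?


Highest power of t is 5, with coefficient -1. Constant term is 1.
Degree = 5, leading coefficient = -1, constant term = 1


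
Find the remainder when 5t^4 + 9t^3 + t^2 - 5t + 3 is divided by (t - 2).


By the Remainder Theorem, the remainder equals p(2):
  5*(2)^4 = 80
  9*(2)^3 = 72
  1*(2)^2 = 4
  -5*(2)^1 = -10
  constant: 3
Sum: 80 + 72 + 4 - 10 + 3 = 149


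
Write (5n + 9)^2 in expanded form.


Expand (5n + 9)^2 by repeated multiplication:
= 25n^2 + 90n + 81


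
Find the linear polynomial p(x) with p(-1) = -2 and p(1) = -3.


p(x) = mx + b. Using p(-1)=-2, p(1)=-3:
m = (-2 + 3)/(-1 - 1) = 1/-2 = -1/2
b = -2 - m*(-1) = -2 - 1/2 = -5/2
p(x) = -(1/2)x - (5/2)


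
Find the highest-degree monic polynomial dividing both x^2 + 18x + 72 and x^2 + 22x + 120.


Factor each:
  x^2 + 18x + 72 = (x + 12)(x + 6)
  x^2 + 22x + 120 = (x + 12)(x + 10)
Common monic factor: x + 12


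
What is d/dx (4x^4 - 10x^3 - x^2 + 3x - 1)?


Apply the power rule term by term:
  d/dx(4x^4) = 16x^3
  d/dx(-10x^3) = -30x^2
  d/dx(-x^2) = -2x
  d/dx(3x) = 3
  d/dx(-1) = 0
p'(x) = 16x^3 - 30x^2 - 2x + 3


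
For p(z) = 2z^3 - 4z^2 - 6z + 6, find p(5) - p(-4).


p(5) = 126
p(-4) = -162
p(5) - p(-4) = 126 + 162 = 288


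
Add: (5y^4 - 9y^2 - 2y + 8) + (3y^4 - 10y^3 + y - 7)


Align terms by degree and add:
  5y^4 - 9y^2 - 2y + 8
+ 3y^4 - 10y^3 + y - 7
= 8y^4 - 10y^3 - 9y^2 - y + 1


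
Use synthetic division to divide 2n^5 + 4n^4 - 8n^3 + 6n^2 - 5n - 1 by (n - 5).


Synthetic division with c = 5. Coefficients: 2, 4, -8, 6, -5, -1
Bring down 2.
  2 * 5 = 10; 10 + 4 = 14
  14 * 5 = 70; 70 - 8 = 62
  62 * 5 = 310; 310 + 6 = 316
  316 * 5 = 1580; 1580 - 5 = 1575
  1575 * 5 = 7875; 7875 - 1 = 7874
Quotient: 2n^4 + 14n^3 + 62n^2 + 316n + 1575, Remainder: 7874


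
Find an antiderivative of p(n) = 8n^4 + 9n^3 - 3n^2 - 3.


Reverse power rule on each term:
  ∫ 8n^4 dn = (8/5)n^5
  ∫ 9n^3 dn = (9/4)n^4
  ∫ -3n^2 dn = -n^3
  ∫ -3 dn = -3n
F(n) = (8/5)n^5 + (9/4)n^4 - n^3 - 3n + C


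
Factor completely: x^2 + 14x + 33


Roots satisfy r1 + r2 = -b/a = -14 and r1*r2 = c/a = 33.
So r1 = -11, r2 = -3.
x^2 + 14x + 33 = (x - r1)(x - r2) = (x + 11)(x + 3)


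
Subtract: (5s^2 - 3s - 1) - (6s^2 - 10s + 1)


Distribute the minus sign:
  (5s^2 - 3s - 1)
- (6s^2 - 10s + 1)
Negate second polynomial: -6s^2 + 10s - 1
Add: -s^2 + 7s - 2


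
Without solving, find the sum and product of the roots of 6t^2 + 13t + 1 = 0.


For at^2+bt+c=0: sum = -b/a, product = c/a.
a=6, b=13, c=1
Sum = -(13)/6 = -13/6
Product = (1)/6 = 1/6


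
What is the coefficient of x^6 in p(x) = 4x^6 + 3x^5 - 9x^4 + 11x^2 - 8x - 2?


Read off the coefficient of x^6: 4


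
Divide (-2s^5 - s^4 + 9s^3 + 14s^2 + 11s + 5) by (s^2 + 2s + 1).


(-2s^5 - s^4 + 9s^3 + 14s^2 + 11s + 5) / (s^2 + 2s + 1)
Step 1: -2s^3 * (s^2 + 2s + 1) = -2s^5 - 4s^4 - 2s^3; subtract.
Step 2: 3s^2 * (s^2 + 2s + 1) = 3s^4 + 6s^3 + 3s^2; subtract.
Step 3: 5s * (s^2 + 2s + 1) = 5s^3 + 10s^2 + 5s; subtract.
Step 4: 1 * (s^2 + 2s + 1) = s^2 + 2s + 1; subtract.
Quotient: -2s^3 + 3s^2 + 5s + 1, Remainder: 4s + 4


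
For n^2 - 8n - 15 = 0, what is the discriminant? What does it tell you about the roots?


D = b^2 - 4ac = (-8)^2 - 4(1)(-15) = 64 + 60 = 124
Since D > 0: two distinct irrational roots


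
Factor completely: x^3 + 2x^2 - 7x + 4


Try integer roots (divisors of 4). x=1: p(1)=0.
Divide out (x - 1): quotient is x^2 + 3x - 4.
Factor the quadratic: (x - 1)(x + 4)
Result: (x - 1)(x - 1)(x + 4)


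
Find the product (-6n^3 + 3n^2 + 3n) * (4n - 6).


Distribute each term of the first polynomial:
  (-6n^3)(4n - 6) = -24n^4 + 36n^3
  (3n^2)(4n - 6) = 12n^3 - 18n^2
  (3n)(4n - 6) = 12n^2 - 18n
Sum: -24n^4 + 48n^3 - 6n^2 - 18n


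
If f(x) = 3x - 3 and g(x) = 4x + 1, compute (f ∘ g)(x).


Substitute g(x) into f:
f(g(x)) = 3*(4x + 1) + (-3)
Expand and combine: 12x


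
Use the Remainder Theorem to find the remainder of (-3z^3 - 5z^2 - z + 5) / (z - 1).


By the Remainder Theorem, the remainder equals p(1):
  -3*(1)^3 = -3
  -5*(1)^2 = -5
  -1*(1)^1 = -1
  constant: 5
Sum: -3 - 5 - 1 + 5 = -4


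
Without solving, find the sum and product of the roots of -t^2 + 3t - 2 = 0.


For at^2+bt+c=0: sum = -b/a, product = c/a.
a=-1, b=3, c=-2
Sum = -(3)/-1 = 3
Product = (-2)/-1 = 2


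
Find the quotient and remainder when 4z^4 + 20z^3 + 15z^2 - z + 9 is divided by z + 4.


(4z^4 + 20z^3 + 15z^2 - z + 9) / (z + 4)
Step 1: 4z^3 * (z + 4) = 4z^4 + 16z^3; subtract.
Step 2: 4z^2 * (z + 4) = 4z^3 + 16z^2; subtract.
Step 3: -z * (z + 4) = -z^2 - 4z; subtract.
Step 4: 3 * (z + 4) = 3z + 12; subtract.
Quotient: 4z^3 + 4z^2 - z + 3, Remainder: -3


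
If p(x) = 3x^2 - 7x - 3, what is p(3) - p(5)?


p(3) = 3
p(5) = 37
p(3) - p(5) = 3 - 37 = -34


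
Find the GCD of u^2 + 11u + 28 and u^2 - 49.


Factor each:
  u^2 + 11u + 28 = (u + 7)(u + 4)
  u^2 - 49 = (u + 7)(u - 7)
Common monic factor: u + 7


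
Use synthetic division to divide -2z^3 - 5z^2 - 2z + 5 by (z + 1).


Synthetic division with c = -1. Coefficients: -2, -5, -2, 5
Bring down -2.
  -2 * -1 = 2; 2 - 5 = -3
  -3 * -1 = 3; 3 - 2 = 1
  1 * -1 = -1; -1 + 5 = 4
Quotient: -2z^2 - 3z + 1, Remainder: 4


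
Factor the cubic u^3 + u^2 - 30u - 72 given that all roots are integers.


Try integer roots (divisors of -72). u=-3: p(-3)=0.
Divide out (u + 3): quotient is u^2 - 2u - 24.
Factor the quadratic: (u - 6)(u + 4)
Result: (u + 3)(u - 6)(u + 4)


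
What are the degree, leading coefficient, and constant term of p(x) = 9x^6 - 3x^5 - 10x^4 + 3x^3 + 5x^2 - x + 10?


Highest power of x is 6, with coefficient 9. Constant term is 10.
Degree = 6, leading coefficient = 9, constant term = 10


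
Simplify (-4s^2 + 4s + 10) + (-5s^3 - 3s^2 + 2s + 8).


Align terms by degree and add:
  -4s^2 + 4s + 10
  -5s^3 - 3s^2 + 2s + 8
= -5s^3 - 7s^2 + 6s + 18


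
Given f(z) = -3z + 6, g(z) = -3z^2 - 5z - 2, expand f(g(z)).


Substitute g(z) into f:
f(g(z)) = -3*(-3z^2 - 5z - 2) + 6
Expand and combine: 9z^2 + 15z + 12


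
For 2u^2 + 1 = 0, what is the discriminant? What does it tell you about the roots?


D = b^2 - 4ac = (0)^2 - 4(2)(1) = 0 - 8 = -8
Since D < 0: two complex conjugate roots (no real roots)


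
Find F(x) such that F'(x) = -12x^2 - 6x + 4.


Reverse power rule on each term:
  ∫ -12x^2 dx = -4x^3
  ∫ -6x dx = -3x^2
  ∫ 4 dx = 4x
F(x) = -4x^3 - 3x^2 + 4x + C


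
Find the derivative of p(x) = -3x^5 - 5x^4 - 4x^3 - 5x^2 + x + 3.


Apply the power rule term by term:
  d/dx(-3x^5) = -15x^4
  d/dx(-5x^4) = -20x^3
  d/dx(-4x^3) = -12x^2
  d/dx(-5x^2) = -10x
  d/dx(x) = 1
  d/dx(3) = 0
p'(x) = -15x^4 - 20x^3 - 12x^2 - 10x + 1


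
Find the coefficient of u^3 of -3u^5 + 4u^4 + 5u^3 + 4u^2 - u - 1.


Read off the coefficient of u^3: 5


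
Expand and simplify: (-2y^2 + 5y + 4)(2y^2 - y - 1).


Distribute each term of the first polynomial:
  (-2y^2)(2y^2 - y - 1) = -4y^4 + 2y^3 + 2y^2
  (5y)(2y^2 - y - 1) = 10y^3 - 5y^2 - 5y
  (4)(2y^2 - y - 1) = 8y^2 - 4y - 4
Sum: -4y^4 + 12y^3 + 5y^2 - 9y - 4


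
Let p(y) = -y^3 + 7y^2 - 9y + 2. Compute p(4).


Using direct substitution:
  -1 * (4)^3 = -64
  7 * (4)^2 = 112
  -9 * (4)^1 = -36
  constant: 2
Sum = -64 + 112 - 36 + 2 = 14


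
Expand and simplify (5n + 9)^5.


Expand (5n + 9)^5 by repeated multiplication:
  (5n + 9)^2 = 25n^2 + 90n + 81
  (5n + 9)^3 = 125n^3 + 675n^2 + 1215n + 729
  (5n + 9)^4 = 625n^4 + 4500n^3 + 12150n^2 + 14580n + 6561
= 3125n^5 + 28125n^4 + 101250n^3 + 182250n^2 + 164025n + 59049


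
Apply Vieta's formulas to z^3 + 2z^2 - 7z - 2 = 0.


Monic cubic z^3+bz^2+cz+d=0: sum=-b, pairwise sum=c, product=-d.
b=2, c=-7, d=-2
r1+r2+r3 = -2
r1r2+r1r3+r2r3 = -7
r1r2r3 = 2


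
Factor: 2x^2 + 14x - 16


Roots satisfy r1 + r2 = -b/a = -7 and r1*r2 = c/a = -8.
So r1 = -8, r2 = 1.
2x^2 + 14x - 16 = 2(x - r1)(x - r2) = 2(x + 8)(x - 1)


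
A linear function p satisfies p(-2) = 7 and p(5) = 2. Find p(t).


p(t) = mt + b. Using p(-2)=7, p(5)=2:
m = (7 - 2)/(-2 - 5) = 5/-7 = -5/7
b = 7 - m*(-2) = 7 - 10/7 = 39/7
p(t) = -(5/7)t + (39/7)


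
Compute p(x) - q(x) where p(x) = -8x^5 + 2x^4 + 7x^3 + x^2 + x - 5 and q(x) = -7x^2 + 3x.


Distribute the minus sign:
  (-8x^5 + 2x^4 + 7x^3 + x^2 + x - 5)
- (-7x^2 + 3x)
Negate second polynomial: 7x^2 - 3x
Add: -8x^5 + 2x^4 + 7x^3 + 8x^2 - 2x - 5


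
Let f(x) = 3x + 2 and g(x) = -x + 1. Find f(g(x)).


Substitute g(x) into f:
f(g(x)) = 3*(-x + 1) + 2
Expand and combine: -3x + 5


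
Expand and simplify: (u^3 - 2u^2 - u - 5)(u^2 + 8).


Distribute each term of the first polynomial:
  (u^3)(u^2 + 8) = u^5 + 8u^3
  (-2u^2)(u^2 + 8) = -2u^4 - 16u^2
  (-u)(u^2 + 8) = -u^3 - 8u
  (-5)(u^2 + 8) = -5u^2 - 40
Sum: u^5 - 2u^4 + 7u^3 - 21u^2 - 8u - 40


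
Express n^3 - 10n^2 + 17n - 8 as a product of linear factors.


Try integer roots (divisors of -8). n=8: p(8)=0.
Divide out (n - 8): quotient is n^2 - 2n + 1.
Factor the quadratic: (n - 1)(n - 1)
Result: (n - 8)(n - 1)(n - 1)


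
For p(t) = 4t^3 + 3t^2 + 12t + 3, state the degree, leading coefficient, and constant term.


Highest power of t is 3, with coefficient 4. Constant term is 3.
Degree = 3, leading coefficient = 4, constant term = 3


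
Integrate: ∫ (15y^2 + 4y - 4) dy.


Reverse power rule on each term:
  ∫ 15y^2 dy = 5y^3
  ∫ 4y dy = 2y^2
  ∫ -4 dy = -4y
F(y) = 5y^3 + 2y^2 - 4y + C


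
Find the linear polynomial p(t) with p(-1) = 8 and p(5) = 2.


p(t) = mt + b. Using p(-1)=8, p(5)=2:
m = (8 - 2)/(-1 - 5) = 6/-6 = -1
b = 8 - m*(-1) = 8 - 1 = 7
p(t) = -t + 7


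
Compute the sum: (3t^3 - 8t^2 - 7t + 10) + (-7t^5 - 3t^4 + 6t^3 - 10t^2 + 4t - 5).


Align terms by degree and add:
  3t^3 - 8t^2 - 7t + 10
  -7t^5 - 3t^4 + 6t^3 - 10t^2 + 4t - 5
= -7t^5 - 3t^4 + 9t^3 - 18t^2 - 3t + 5


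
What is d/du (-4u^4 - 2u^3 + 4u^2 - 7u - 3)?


Apply the power rule term by term:
  d/du(-4u^4) = -16u^3
  d/du(-2u^3) = -6u^2
  d/du(4u^2) = 8u
  d/du(-7u) = -7
  d/du(-3) = 0
p'(u) = -16u^3 - 6u^2 + 8u - 7


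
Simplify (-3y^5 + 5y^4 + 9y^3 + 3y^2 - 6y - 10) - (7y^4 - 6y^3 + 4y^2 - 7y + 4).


Distribute the minus sign:
  (-3y^5 + 5y^4 + 9y^3 + 3y^2 - 6y - 10)
- (7y^4 - 6y^3 + 4y^2 - 7y + 4)
Negate second polynomial: -7y^4 + 6y^3 - 4y^2 + 7y - 4
Add: -3y^5 - 2y^4 + 15y^3 - y^2 + y - 14


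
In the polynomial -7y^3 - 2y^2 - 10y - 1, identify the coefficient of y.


Read off the coefficient of y: -10


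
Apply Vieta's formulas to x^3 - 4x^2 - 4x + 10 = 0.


Monic cubic x^3+bx^2+cx+d=0: sum=-b, pairwise sum=c, product=-d.
b=-4, c=-4, d=10
r1+r2+r3 = 4
r1r2+r1r3+r2r3 = -4
r1r2r3 = -10


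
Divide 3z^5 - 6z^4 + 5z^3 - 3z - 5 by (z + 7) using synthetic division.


Synthetic division with c = -7. Coefficients: 3, -6, 5, 0, -3, -5
Bring down 3.
  3 * -7 = -21; -21 - 6 = -27
  -27 * -7 = 189; 189 + 5 = 194
  194 * -7 = -1358; -1358 + 0 = -1358
  -1358 * -7 = 9506; 9506 - 3 = 9503
  9503 * -7 = -66521; -66521 - 5 = -66526
Quotient: 3z^4 - 27z^3 + 194z^2 - 1358z + 9503, Remainder: -66526


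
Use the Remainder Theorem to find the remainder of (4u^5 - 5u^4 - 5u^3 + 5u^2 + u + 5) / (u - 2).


By the Remainder Theorem, the remainder equals p(2):
  4*(2)^5 = 128
  -5*(2)^4 = -80
  -5*(2)^3 = -40
  5*(2)^2 = 20
  1*(2)^1 = 2
  constant: 5
Sum: 128 - 80 - 40 + 20 + 2 + 5 = 35


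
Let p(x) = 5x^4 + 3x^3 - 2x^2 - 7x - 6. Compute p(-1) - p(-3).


p(-1) = 1
p(-3) = 321
p(-1) - p(-3) = 1 - 321 = -320


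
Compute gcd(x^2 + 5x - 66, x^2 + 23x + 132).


Factor each:
  x^2 + 5x - 66 = (x + 11)(x - 6)
  x^2 + 23x + 132 = (x + 11)(x + 12)
Common monic factor: x + 11


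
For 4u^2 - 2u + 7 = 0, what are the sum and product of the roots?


For au^2+bu+c=0: sum = -b/a, product = c/a.
a=4, b=-2, c=7
Sum = -(-2)/4 = 1/2
Product = (7)/4 = 7/4


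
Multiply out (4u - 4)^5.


Expand (4u - 4)^5 by repeated multiplication:
  (4u - 4)^2 = 16u^2 - 32u + 16
  (4u - 4)^3 = 64u^3 - 192u^2 + 192u - 64
  (4u - 4)^4 = 256u^4 - 1024u^3 + 1536u^2 - 1024u + 256
= 1024u^5 - 5120u^4 + 10240u^3 - 10240u^2 + 5120u - 1024


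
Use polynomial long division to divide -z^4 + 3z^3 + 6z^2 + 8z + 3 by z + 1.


(-z^4 + 3z^3 + 6z^2 + 8z + 3) / (z + 1)
Step 1: -z^3 * (z + 1) = -z^4 - z^3; subtract.
Step 2: 4z^2 * (z + 1) = 4z^3 + 4z^2; subtract.
Step 3: 2z * (z + 1) = 2z^2 + 2z; subtract.
Step 4: 6 * (z + 1) = 6z + 6; subtract.
Quotient: -z^3 + 4z^2 + 2z + 6, Remainder: -3


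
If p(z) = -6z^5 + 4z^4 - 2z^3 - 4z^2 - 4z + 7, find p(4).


Using direct substitution:
  -6 * (4)^5 = -6144
  4 * (4)^4 = 1024
  -2 * (4)^3 = -128
  -4 * (4)^2 = -64
  -4 * (4)^1 = -16
  constant: 7
Sum = -6144 + 1024 - 128 - 64 - 16 + 7 = -5321


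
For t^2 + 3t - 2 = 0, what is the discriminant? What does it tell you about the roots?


D = b^2 - 4ac = (3)^2 - 4(1)(-2) = 9 + 8 = 17
Since D > 0: two distinct irrational roots


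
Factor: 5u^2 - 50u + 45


Roots satisfy r1 + r2 = -b/a = 10 and r1*r2 = c/a = 9.
So r1 = 9, r2 = 1.
5u^2 - 50u + 45 = 5(u - r1)(u - r2) = 5(u - 9)(u - 1)


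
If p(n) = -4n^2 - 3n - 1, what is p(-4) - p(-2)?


p(-4) = -53
p(-2) = -11
p(-4) - p(-2) = -53 + 11 = -42


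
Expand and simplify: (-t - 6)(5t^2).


Distribute each term of the first polynomial:
  (-t)(5t^2) = -5t^3
  (-6)(5t^2) = -30t^2
Sum: -5t^3 - 30t^2


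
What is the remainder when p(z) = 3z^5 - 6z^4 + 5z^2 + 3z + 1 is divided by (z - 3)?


By the Remainder Theorem, the remainder equals p(3):
  3*(3)^5 = 729
  -6*(3)^4 = -486
  0*(3)^3 = 0
  5*(3)^2 = 45
  3*(3)^1 = 9
  constant: 1
Sum: 729 - 486 + 0 + 45 + 9 + 1 = 298


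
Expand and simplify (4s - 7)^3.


Expand (4s - 7)^3 by repeated multiplication:
  (4s - 7)^2 = 16s^2 - 56s + 49
= 64s^3 - 336s^2 + 588s - 343


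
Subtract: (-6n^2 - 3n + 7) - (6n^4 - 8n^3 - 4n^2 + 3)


Distribute the minus sign:
  (-6n^2 - 3n + 7)
- (6n^4 - 8n^3 - 4n^2 + 3)
Negate second polynomial: -6n^4 + 8n^3 + 4n^2 - 3
Add: -6n^4 + 8n^3 - 2n^2 - 3n + 4


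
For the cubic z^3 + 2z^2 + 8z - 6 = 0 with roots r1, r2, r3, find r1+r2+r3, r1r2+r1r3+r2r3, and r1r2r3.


Monic cubic z^3+bz^2+cz+d=0: sum=-b, pairwise sum=c, product=-d.
b=2, c=8, d=-6
r1+r2+r3 = -2
r1r2+r1r3+r2r3 = 8
r1r2r3 = 6


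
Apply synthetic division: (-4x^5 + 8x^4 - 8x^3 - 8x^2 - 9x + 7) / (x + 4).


Synthetic division with c = -4. Coefficients: -4, 8, -8, -8, -9, 7
Bring down -4.
  -4 * -4 = 16; 16 + 8 = 24
  24 * -4 = -96; -96 - 8 = -104
  -104 * -4 = 416; 416 - 8 = 408
  408 * -4 = -1632; -1632 - 9 = -1641
  -1641 * -4 = 6564; 6564 + 7 = 6571
Quotient: -4x^4 + 24x^3 - 104x^2 + 408x - 1641, Remainder: 6571


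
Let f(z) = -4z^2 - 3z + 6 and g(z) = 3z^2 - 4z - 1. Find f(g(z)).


Substitute g(z) into f:
f(g(z)) = -4*(3z^2 - 4z - 1)^2 + (-3)*(3z^2 - 4z - 1) + 6
(3z^2 - 4z - 1)^2 = 9z^4 - 24z^3 + 10z^2 + 8z + 1
Expand and combine: -36z^4 + 96z^3 - 49z^2 - 20z + 5


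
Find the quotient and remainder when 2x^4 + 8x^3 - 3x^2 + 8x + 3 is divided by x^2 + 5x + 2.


(2x^4 + 8x^3 - 3x^2 + 8x + 3) / (x^2 + 5x + 2)
Step 1: 2x^2 * (x^2 + 5x + 2) = 2x^4 + 10x^3 + 4x^2; subtract.
Step 2: -2x * (x^2 + 5x + 2) = -2x^3 - 10x^2 - 4x; subtract.
Step 3: 3 * (x^2 + 5x + 2) = 3x^2 + 15x + 6; subtract.
Quotient: 2x^2 - 2x + 3, Remainder: -3x - 3


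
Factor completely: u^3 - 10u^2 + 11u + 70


Try integer roots (divisors of 70). u=-2: p(-2)=0.
Divide out (u + 2): quotient is u^2 - 12u + 35.
Factor the quadratic: (u - 5)(u - 7)
Result: (u + 2)(u - 5)(u - 7)


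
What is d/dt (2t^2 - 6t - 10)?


Apply the power rule term by term:
  d/dt(2t^2) = 4t
  d/dt(-6t) = -6
  d/dt(-10) = 0
p'(t) = 4t - 6


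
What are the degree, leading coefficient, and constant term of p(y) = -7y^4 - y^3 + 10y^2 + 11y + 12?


Highest power of y is 4, with coefficient -7. Constant term is 12.
Degree = 4, leading coefficient = -7, constant term = 12


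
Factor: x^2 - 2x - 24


Roots satisfy r1 + r2 = -b/a = 2 and r1*r2 = c/a = -24.
So r1 = -4, r2 = 6.
x^2 - 2x - 24 = (x - r1)(x - r2) = (x + 4)(x - 6)


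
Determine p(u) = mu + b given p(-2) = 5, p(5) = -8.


p(u) = mu + b. Using p(-2)=5, p(5)=-8:
m = (5 + 8)/(-2 - 5) = 13/-7 = -13/7
b = 5 - m*(-2) = 5 - 26/7 = 9/7
p(u) = -(13/7)u + (9/7)


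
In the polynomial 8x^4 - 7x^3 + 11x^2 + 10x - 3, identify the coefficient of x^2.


Read off the coefficient of x^2: 11


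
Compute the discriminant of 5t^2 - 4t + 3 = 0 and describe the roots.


D = b^2 - 4ac = (-4)^2 - 4(5)(3) = 16 - 60 = -44
Since D < 0: two complex conjugate roots (no real roots)


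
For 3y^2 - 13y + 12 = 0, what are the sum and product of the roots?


For ay^2+by+c=0: sum = -b/a, product = c/a.
a=3, b=-13, c=12
Sum = -(-13)/3 = 13/3
Product = (12)/3 = 4


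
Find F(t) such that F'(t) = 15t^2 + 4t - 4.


Reverse power rule on each term:
  ∫ 15t^2 dt = 5t^3
  ∫ 4t dt = 2t^2
  ∫ -4 dt = -4t
F(t) = 5t^3 + 2t^2 - 4t + C


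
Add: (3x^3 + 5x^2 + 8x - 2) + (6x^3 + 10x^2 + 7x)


Align terms by degree and add:
  3x^3 + 5x^2 + 8x - 2
+ 6x^3 + 10x^2 + 7x
= 9x^3 + 15x^2 + 15x - 2


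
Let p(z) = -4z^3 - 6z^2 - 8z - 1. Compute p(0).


Using direct substitution:
  -4 * (0)^3 = 0
  -6 * (0)^2 = 0
  -8 * (0)^1 = 0
  constant: -1
Sum = 0 + 0 + 0 - 1 = -1


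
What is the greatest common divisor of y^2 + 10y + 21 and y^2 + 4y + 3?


Factor each:
  y^2 + 10y + 21 = (y + 3)(y + 7)
  y^2 + 4y + 3 = (y + 3)(y + 1)
Common monic factor: y + 3


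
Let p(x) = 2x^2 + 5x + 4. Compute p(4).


Using direct substitution:
  2 * (4)^2 = 32
  5 * (4)^1 = 20
  constant: 4
Sum = 32 + 20 + 4 = 56


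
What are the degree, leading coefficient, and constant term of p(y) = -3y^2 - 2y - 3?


Highest power of y is 2, with coefficient -3. Constant term is -3.
Degree = 2, leading coefficient = -3, constant term = -3


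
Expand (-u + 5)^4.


Expand (-u + 5)^4 by repeated multiplication:
  (-u + 5)^2 = u^2 - 10u + 25
  (-u + 5)^3 = -u^3 + 15u^2 - 75u + 125
= u^4 - 20u^3 + 150u^2 - 500u + 625


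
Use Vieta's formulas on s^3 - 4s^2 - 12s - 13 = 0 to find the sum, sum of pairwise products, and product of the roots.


Monic cubic s^3+bs^2+cs+d=0: sum=-b, pairwise sum=c, product=-d.
b=-4, c=-12, d=-13
r1+r2+r3 = 4
r1r2+r1r3+r2r3 = -12
r1r2r3 = 13


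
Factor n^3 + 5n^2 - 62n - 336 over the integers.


Try integer roots (divisors of -336). n=8: p(8)=0.
Divide out (n - 8): quotient is n^2 + 13n + 42.
Factor the quadratic: (n + 7)(n + 6)
Result: (n - 8)(n + 7)(n + 6)


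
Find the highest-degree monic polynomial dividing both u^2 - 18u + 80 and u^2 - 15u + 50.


Factor each:
  u^2 - 18u + 80 = (u - 10)(u - 8)
  u^2 - 15u + 50 = (u - 10)(u - 5)
Common monic factor: u - 10


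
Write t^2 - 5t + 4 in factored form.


Roots satisfy r1 + r2 = -b/a = 5 and r1*r2 = c/a = 4.
So r1 = 4, r2 = 1.
t^2 - 5t + 4 = (t - r1)(t - r2) = (t - 4)(t - 1)


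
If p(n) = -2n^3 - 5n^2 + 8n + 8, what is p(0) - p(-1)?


p(0) = 8
p(-1) = -3
p(0) - p(-1) = 8 + 3 = 11


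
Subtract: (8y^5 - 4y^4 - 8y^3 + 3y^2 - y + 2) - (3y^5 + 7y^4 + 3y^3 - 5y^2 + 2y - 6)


Distribute the minus sign:
  (8y^5 - 4y^4 - 8y^3 + 3y^2 - y + 2)
- (3y^5 + 7y^4 + 3y^3 - 5y^2 + 2y - 6)
Negate second polynomial: -3y^5 - 7y^4 - 3y^3 + 5y^2 - 2y + 6
Add: 5y^5 - 11y^4 - 11y^3 + 8y^2 - 3y + 8


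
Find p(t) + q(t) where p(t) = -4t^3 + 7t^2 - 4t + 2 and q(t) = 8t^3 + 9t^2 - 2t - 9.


Align terms by degree and add:
  -4t^3 + 7t^2 - 4t + 2
+ 8t^3 + 9t^2 - 2t - 9
= 4t^3 + 16t^2 - 6t - 7


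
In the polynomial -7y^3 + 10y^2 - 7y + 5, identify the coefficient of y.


Read off the coefficient of y: -7


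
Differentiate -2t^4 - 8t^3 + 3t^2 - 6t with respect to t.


Apply the power rule term by term:
  d/dt(-2t^4) = -8t^3
  d/dt(-8t^3) = -24t^2
  d/dt(3t^2) = 6t
  d/dt(-6t) = -6
p'(t) = -8t^3 - 24t^2 + 6t - 6
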